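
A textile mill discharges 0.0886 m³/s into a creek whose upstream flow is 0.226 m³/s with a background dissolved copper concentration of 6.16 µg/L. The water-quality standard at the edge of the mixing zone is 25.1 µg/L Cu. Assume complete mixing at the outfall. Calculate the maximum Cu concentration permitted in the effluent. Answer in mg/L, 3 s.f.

0.0734 mg/L

6.16 µg/L = 0.00616 mg/L.
25.1 µg/L = 0.0251 mg/L.
Mass balance: 0.0251·0.3146 = 0.0886·Cₑ + 0.226·0.00616.
Cₑ = (0.007896 − 0.001392) / 0.0886 = 0.07341 mg/L.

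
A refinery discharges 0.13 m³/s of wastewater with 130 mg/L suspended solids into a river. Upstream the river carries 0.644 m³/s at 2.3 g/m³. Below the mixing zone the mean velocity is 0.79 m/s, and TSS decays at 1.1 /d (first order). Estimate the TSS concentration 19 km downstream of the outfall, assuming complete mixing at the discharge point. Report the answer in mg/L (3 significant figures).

After complete mixing, C₀ = (0.13·130 + 0.644·2.3) / 0.774 = 23.75 mg/L.
Travel time t = 1.9e+04 m / 0.79 m/s = 2.405e+04 s = 0.2784 d.
C = 23.75·exp(−1.1·0.2784) = 23.75·0.7362 = 17.48 mg/L.

17.5 mg/L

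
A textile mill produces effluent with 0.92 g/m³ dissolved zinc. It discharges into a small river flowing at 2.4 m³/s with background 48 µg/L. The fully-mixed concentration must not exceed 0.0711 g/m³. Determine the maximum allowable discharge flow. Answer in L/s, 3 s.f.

65.3 L/s

48 µg/L = 0.048 mg/L.
Mass balance at complete mixing: C_std·(Q_w + Q_r) = Q_w·C_e + Q_r·C_b.
Rearranging, Q_w = Q_r·(C_std − C_b)/(C_e − C_std) = 2.4·(0.0711 − 0.048) / (0.92 − 0.0711) = 0.06531 m³/s.
= 65.31 L/s.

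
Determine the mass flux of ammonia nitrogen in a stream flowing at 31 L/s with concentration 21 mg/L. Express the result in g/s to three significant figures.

0.651 g/s

31 L/s = 0.031 m³/s.
Mass flux = Q·C = 0.031 m³/s × 21 g/m³ = 0.651 g/s.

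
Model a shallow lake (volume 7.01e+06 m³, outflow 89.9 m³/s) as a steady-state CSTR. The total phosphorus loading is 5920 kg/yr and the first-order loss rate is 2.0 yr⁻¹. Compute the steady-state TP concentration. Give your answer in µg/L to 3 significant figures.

Outflow Q = 89.9 m³/s × 3.156e+07 s/yr = 2.837e+09 m³/yr.
Steady-state CSTR mass balance: W = Q·C + k·V·C, so C = W/(Q + kV).
Q + kV = 2.837e+09 + 2.0·7.01e+06 = 2.851e+09 m³/yr.
C = 5920/2.851e+09 = 2.076e-06 kg/m³ = 0.002076 mg/L = 2.076 µg/L.

2.08 µg/L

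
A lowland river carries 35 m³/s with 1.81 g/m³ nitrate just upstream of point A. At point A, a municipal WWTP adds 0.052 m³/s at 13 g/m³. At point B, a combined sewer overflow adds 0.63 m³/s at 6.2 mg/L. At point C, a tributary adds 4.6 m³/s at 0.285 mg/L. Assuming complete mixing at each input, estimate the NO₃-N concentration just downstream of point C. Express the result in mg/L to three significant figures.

After input A: C = (35·1.81 + 0.052·13) / 35.05 = 1.827 mg/L.
After input B: C = (35.05·1.827 + 0.63·6.2) / 35.68 = 1.904 mg/L.
After input C: C = (35.68·1.904 + 4.6·0.285) / 40.28 = 1.719 mg/L.

1.72 mg/L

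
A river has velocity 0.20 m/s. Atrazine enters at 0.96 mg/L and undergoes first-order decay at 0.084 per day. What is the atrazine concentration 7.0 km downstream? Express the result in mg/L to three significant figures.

Travel time t = 7.0 km / 0.20 m/s = 7000/0.20 = 3.5e+04 s = 0.4051 d.
First-order decay: C = 0.96·exp(−0.084·0.4051) = 0.96·0.9665 = 0.9279 mg/L.

0.928 mg/L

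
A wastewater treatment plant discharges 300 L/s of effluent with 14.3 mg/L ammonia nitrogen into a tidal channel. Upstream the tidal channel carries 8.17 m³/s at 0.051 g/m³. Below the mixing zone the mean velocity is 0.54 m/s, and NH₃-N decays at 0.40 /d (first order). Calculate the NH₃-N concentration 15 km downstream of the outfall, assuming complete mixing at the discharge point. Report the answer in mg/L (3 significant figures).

0.489 mg/L

300 L/s = 0.3 m³/s.
After complete mixing, C₀ = (0.3·14.3 + 8.17·0.051) / 8.47 = 0.5557 mg/L.
Travel time t = 1.5e+04 m / 0.54 m/s = 2.778e+04 s = 0.3215 d.
C = 0.5557·exp(−0.40·0.3215) = 0.5557·0.8793 = 0.4886 mg/L.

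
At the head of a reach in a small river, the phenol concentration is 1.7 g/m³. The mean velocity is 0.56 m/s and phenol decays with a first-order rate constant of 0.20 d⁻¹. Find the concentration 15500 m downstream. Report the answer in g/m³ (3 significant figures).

Travel time t = 15500 m / 0.56 m/s = 1.55e+04/0.56 = 2.768e+04 s = 0.3204 d.
First-order decay: C = 1.7·exp(−0.20·0.3204) = 1.7·0.9379 = 1.594 g/m³.

1.59 g/m³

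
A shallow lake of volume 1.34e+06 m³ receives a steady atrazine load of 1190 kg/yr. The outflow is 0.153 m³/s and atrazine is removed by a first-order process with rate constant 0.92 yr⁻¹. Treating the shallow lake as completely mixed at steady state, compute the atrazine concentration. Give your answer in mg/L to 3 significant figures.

Outflow Q = 0.153 m³/s × 3.156e+07 s/yr = 4.828e+06 m³/yr.
Steady-state CSTR mass balance: W = Q·C + k·V·C, so C = W/(Q + kV).
Q + kV = 4.828e+06 + 0.92·1.34e+06 = 6.061e+06 m³/yr.
C = 1190/6.061e+06 = 0.0001963 kg/m³ = 0.1963 mg/L.

0.196 mg/L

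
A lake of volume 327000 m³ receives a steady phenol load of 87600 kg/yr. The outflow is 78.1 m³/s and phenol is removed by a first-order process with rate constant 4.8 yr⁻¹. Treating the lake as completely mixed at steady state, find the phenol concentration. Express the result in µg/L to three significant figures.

Outflow Q = 78.1 m³/s × 3.156e+07 s/yr = 2.465e+09 m³/yr.
Steady-state CSTR mass balance: W = Q·C + k·V·C, so C = W/(Q + kV).
Q + kV = 2.465e+09 + 4.8·327000 = 2.466e+09 m³/yr.
C = 87600/2.466e+09 = 3.552e-05 kg/m³ = 0.03552 mg/L = 35.52 µg/L.

35.5 µg/L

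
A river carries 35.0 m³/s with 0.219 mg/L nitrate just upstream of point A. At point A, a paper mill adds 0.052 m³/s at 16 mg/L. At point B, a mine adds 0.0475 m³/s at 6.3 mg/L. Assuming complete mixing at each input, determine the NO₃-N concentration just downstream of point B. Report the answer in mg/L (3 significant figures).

After input A: C = (35·0.219 + 0.052·16) / 35.05 = 0.2424 mg/L.
After input B: C = (35.05·0.2424 + 0.0475·6.3) / 35.1 = 0.2506 mg/L.

0.251 mg/L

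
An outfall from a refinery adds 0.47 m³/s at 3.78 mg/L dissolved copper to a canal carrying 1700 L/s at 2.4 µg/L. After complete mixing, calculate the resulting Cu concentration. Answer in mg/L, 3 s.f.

1700 L/s = 1.7 m³/s.
2.4 µg/L = 0.0024 mg/L.
By mass balance at complete mixing, C = (0.47·3.78 + 1.7·0.0024) / (0.47 + 1.7) = 1.781/2.17 = 0.8206 mg/L.

0.821 mg/L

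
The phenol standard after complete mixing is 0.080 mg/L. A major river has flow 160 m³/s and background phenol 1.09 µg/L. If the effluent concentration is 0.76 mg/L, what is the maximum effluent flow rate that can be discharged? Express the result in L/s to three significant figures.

1.09 µg/L = 0.00109 mg/L.
Mass balance at complete mixing: C_std·(Q_w + Q_r) = Q_w·C_e + Q_r·C_b.
Rearranging, Q_w = Q_r·(C_std − C_b)/(C_e − C_std) = 160·(0.08 − 0.00109) / (0.76 − 0.08) = 18.57 m³/s.
= 1.857e+04 L/s.

18600 L/s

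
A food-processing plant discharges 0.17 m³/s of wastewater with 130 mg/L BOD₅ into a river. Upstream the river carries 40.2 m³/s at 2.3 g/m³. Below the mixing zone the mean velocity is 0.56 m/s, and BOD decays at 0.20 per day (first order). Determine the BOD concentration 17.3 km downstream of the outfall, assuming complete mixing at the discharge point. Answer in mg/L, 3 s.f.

After complete mixing, C₀ = (0.17·130 + 40.2·2.3) / 40.37 = 2.838 mg/L.
Travel time t = 1.73e+04 m / 0.56 m/s = 3.089e+04 s = 0.3576 d.
C = 2.838·exp(−0.20·0.3576) = 2.838·0.931 = 2.642 mg/L.

2.64 mg/L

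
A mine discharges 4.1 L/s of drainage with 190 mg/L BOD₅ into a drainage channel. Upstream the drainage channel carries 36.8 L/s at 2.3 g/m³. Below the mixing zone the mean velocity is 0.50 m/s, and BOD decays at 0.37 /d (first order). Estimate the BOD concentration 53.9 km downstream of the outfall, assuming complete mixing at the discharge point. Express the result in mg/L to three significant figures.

13.3 mg/L

4.1 L/s = 0.0041 m³/s.
36.8 L/s = 0.0368 m³/s.
After complete mixing, C₀ = (0.0041·190 + 0.0368·2.3) / 0.0409 = 21.12 mg/L.
Travel time t = 5.39e+04 m / 0.50 m/s = 1.078e+05 s = 1.248 d.
C = 21.12·exp(−0.37·1.248) = 21.12·0.6302 = 13.31 mg/L.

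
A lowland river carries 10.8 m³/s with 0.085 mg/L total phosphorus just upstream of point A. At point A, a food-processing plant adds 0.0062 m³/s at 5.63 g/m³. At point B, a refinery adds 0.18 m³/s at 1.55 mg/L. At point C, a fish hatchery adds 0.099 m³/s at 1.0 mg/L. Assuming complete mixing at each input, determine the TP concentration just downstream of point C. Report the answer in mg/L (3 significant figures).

After input A: C = (10.8·0.085 + 0.0062·5.63) / 10.81 = 0.08818 mg/L.
After input B: C = (10.81·0.08818 + 0.18·1.55) / 10.99 = 0.1121 mg/L.
After input C: C = (10.99·0.1121 + 0.099·1) / 11.09 = 0.1201 mg/L.

0.120 mg/L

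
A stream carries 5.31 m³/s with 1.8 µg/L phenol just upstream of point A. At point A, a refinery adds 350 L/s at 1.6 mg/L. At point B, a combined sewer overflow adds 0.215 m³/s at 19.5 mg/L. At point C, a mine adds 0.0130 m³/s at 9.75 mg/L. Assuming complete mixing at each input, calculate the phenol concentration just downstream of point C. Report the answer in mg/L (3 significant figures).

0.830 mg/L

1.8 µg/L = 0.0018 mg/L.
350 L/s = 0.35 m³/s.
After input A: C = (5.31·0.0018 + 0.35·1.6) / 5.66 = 0.1006 mg/L.
After input B: C = (5.66·0.1006 + 0.215·19.5) / 5.875 = 0.8106 mg/L.
After input C: C = (5.875·0.8106 + 0.013·9.75) / 5.888 = 0.8303 mg/L.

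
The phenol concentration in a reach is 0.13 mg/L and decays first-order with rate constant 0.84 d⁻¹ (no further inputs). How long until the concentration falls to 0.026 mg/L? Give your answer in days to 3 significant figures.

1.92 d

t = ln(C₀/C)/k = ln(0.13/0.026)/0.84 = 1.609/0.84 = 1.916 d.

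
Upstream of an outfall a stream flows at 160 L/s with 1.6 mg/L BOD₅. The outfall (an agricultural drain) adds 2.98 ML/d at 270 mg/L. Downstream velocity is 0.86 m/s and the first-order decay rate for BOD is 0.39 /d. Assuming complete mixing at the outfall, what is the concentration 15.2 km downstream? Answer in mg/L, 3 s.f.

2.98 ML/d = 0.03449 m³/s.
160 L/s = 0.16 m³/s.
After complete mixing, C₀ = (0.03449·270 + 0.16·1.6) / 0.1945 = 49.2 mg/L.
Travel time t = 1.52e+04 m / 0.86 m/s = 1.767e+04 s = 0.2046 d.
C = 49.2·exp(−0.39·0.2046) = 49.2·0.9233 = 45.43 mg/L.

45.4 mg/L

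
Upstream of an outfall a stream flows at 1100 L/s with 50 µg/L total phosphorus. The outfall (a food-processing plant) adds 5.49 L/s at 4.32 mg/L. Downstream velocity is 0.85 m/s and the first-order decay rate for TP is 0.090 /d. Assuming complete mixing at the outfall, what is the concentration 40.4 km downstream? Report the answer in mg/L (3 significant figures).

0.0678 mg/L

5.49 L/s = 0.00549 m³/s.
1100 L/s = 1.1 m³/s.
50 µg/L = 0.05 mg/L.
After complete mixing, C₀ = (0.00549·4.32 + 1.1·0.05) / 1.105 = 0.07121 mg/L.
Travel time t = 4.04e+04 m / 0.85 m/s = 4.753e+04 s = 0.5501 d.
C = 0.07121·exp(−0.090·0.5501) = 0.07121·0.9517 = 0.06777 mg/L.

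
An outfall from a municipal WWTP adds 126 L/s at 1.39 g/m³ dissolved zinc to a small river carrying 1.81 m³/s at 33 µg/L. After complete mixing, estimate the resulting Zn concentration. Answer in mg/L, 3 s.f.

0.121 mg/L

126 L/s = 0.126 m³/s.
33 µg/L = 0.033 mg/L.
Conservation of mass across the mixing zone: C = (0.126·1.39 + 1.81·0.033) / (0.126 + 1.81) = 0.2349/1.936 = 0.1213 mg/L.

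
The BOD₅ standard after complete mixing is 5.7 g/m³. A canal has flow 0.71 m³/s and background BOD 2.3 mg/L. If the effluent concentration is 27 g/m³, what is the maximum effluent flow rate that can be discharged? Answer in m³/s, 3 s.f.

0.113 m³/s

Mass balance at complete mixing: C_std·(Q_w + Q_r) = Q_w·C_e + Q_r·C_b.
Rearranging, Q_w = Q_r·(C_std − C_b)/(C_e − C_std) = 0.71·(5.7 − 2.3) / (27 − 5.7) = 0.1133 m³/s.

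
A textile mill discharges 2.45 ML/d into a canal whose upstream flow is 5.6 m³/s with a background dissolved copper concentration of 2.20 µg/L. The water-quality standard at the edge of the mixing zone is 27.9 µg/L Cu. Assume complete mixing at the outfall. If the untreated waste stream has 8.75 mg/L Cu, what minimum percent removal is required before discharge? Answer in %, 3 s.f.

41.7 %

2.45 ML/d = 0.02836 m³/s.
2.20 µg/L = 0.0022 mg/L.
27.9 µg/L = 0.0279 mg/L.
Mass balance: 0.0279·5.628 = 0.02836·Cₑ + 5.6·0.0022.
Cₑ = (0.157 − 0.01232) / 0.02836 = 5.103 mg/L.
Required removal = 1 − 5.103/8.75 = 41.68 %.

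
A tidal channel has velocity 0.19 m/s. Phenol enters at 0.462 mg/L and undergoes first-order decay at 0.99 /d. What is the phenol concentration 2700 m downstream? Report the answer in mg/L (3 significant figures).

0.393 mg/L

Travel time t = 2700 m / 0.19 m/s = 2700/0.19 = 1.421e+04 s = 0.1645 d.
First-order decay: C = 0.462·exp(−0.99·0.1645) = 0.462·0.8497 = 0.3926 mg/L.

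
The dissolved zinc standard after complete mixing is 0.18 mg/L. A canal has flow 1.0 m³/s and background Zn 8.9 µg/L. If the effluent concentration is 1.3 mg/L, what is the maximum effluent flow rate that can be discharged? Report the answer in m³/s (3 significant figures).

0.153 m³/s

8.9 µg/L = 0.0089 mg/L.
Mass balance at complete mixing: C_std·(Q_w + Q_r) = Q_w·C_e + Q_r·C_b.
Rearranging, Q_w = Q_r·(C_std − C_b)/(C_e − C_std) = 1.0·(0.18 − 0.0089) / (1.3 − 0.18) = 0.1528 m³/s.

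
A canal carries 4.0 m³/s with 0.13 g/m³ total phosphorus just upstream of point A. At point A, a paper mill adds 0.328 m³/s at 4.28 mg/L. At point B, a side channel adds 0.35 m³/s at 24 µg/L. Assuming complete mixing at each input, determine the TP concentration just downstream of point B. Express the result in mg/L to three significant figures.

0.413 mg/L

After input A: C = (4·0.13 + 0.328·4.28) / 4.328 = 0.4445 mg/L.
24 µg/L = 0.024 mg/L.
After input B: C = (4.328·0.4445 + 0.35·0.024) / 4.678 = 0.413 mg/L.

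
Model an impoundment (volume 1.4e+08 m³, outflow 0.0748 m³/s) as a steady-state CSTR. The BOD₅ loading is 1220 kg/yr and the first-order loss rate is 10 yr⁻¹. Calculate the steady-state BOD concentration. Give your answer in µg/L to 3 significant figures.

0.870 µg/L

Outflow Q = 0.0748 m³/s × 3.156e+07 s/yr = 2.361e+06 m³/yr.
Steady-state CSTR mass balance: W = Q·C + k·V·C, so C = W/(Q + kV).
Q + kV = 2.361e+06 + 10·1.4e+08 = 1.402e+09 m³/yr.
C = 1220/1.402e+09 = 8.7e-07 kg/m³ = 0.00087 mg/L = 0.87 µg/L.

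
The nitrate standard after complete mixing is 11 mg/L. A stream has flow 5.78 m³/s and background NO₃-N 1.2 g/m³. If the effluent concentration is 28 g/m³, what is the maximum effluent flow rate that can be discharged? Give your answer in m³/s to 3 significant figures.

3.33 m³/s

Mass balance at complete mixing: C_std·(Q_w + Q_r) = Q_w·C_e + Q_r·C_b.
Rearranging, Q_w = Q_r·(C_std − C_b)/(C_e − C_std) = 5.78·(11 − 1.2) / (28 − 11) = 3.332 m³/s.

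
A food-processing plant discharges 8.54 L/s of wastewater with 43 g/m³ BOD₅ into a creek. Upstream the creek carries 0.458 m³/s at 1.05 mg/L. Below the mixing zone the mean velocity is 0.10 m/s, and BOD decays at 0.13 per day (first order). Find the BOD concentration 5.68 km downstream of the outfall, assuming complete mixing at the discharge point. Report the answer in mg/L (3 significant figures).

8.54 L/s = 0.00854 m³/s.
After complete mixing, C₀ = (0.00854·43 + 0.458·1.05) / 0.4665 = 1.818 mg/L.
Travel time t = 5680 m / 0.10 m/s = 5.68e+04 s = 0.6574 d.
C = 1.818·exp(−0.13·0.6574) = 1.818·0.9181 = 1.669 mg/L.

1.67 mg/L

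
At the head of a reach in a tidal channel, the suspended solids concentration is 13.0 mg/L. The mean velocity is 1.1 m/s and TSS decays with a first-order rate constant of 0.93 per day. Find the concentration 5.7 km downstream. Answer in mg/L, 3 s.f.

Travel time t = 5.7 km / 1.1 m/s = 5700/1.1 = 5182 s = 0.05997 d.
First-order decay: C = 13.0·exp(−0.93·0.05997) = 13.0·0.9458 = 12.29 mg/L.

12.3 mg/L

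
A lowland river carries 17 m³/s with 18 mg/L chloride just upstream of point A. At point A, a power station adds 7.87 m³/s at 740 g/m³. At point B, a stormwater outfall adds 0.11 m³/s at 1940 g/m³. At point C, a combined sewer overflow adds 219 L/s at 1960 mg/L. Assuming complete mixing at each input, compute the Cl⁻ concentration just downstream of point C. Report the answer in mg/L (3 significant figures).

269 mg/L

After input A: C = (17·18 + 7.87·740) / 24.87 = 246.5 mg/L.
After input B: C = (24.87·246.5 + 0.11·1940) / 24.98 = 253.9 mg/L.
219 L/s = 0.219 m³/s.
After input C: C = (24.98·253.9 + 0.219·1960) / 25.2 = 268.8 mg/L.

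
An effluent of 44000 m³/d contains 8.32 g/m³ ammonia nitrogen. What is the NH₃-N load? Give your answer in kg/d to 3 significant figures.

366 kg/d

44000 m³/d = 0.5093 m³/s.
Mass flux = Q·C = 0.5093 m³/s × 8.32 g/m³ = 4.237 g/s.
= 4.237 g/s × 86.4 = 366.1 kg/d.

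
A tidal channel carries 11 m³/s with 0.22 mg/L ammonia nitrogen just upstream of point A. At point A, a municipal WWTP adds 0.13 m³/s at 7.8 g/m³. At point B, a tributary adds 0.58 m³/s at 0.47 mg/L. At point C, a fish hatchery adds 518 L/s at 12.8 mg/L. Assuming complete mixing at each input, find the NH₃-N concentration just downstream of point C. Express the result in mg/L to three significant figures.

After input A: C = (11·0.22 + 0.13·7.8) / 11.13 = 0.3085 mg/L.
After input B: C = (11.13·0.3085 + 0.58·0.47) / 11.71 = 0.3165 mg/L.
518 L/s = 0.518 m³/s.
After input C: C = (11.71·0.3165 + 0.518·12.8) / 12.23 = 0.8454 mg/L.

0.845 mg/L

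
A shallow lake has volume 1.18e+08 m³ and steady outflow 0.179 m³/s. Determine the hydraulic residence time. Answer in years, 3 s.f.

Q = 0.179 m³/s × 3.156e+07 s/yr = 5.649e+06 m³/yr.
Hydraulic residence time τ = V/Q = 1.18e+08/5.649e+06 = 20.89 yr.

20.9 yr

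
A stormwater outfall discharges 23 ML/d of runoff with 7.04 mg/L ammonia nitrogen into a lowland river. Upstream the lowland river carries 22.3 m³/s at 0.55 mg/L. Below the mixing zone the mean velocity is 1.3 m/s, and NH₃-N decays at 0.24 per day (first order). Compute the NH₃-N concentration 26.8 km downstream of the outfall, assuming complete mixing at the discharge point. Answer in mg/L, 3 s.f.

0.592 mg/L

23 ML/d = 0.2662 m³/s.
After complete mixing, C₀ = (0.2662·7.04 + 22.3·0.55) / 22.57 = 0.6266 mg/L.
Travel time t = 2.68e+04 m / 1.3 m/s = 2.062e+04 s = 0.2386 d.
C = 0.6266·exp(−0.24·0.2386) = 0.6266·0.9443 = 0.5917 mg/L.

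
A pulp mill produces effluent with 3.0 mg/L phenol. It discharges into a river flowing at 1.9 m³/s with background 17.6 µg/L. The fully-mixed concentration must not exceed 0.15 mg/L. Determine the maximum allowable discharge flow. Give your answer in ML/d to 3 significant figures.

17.6 µg/L = 0.0176 mg/L.
Mass balance at complete mixing: C_std·(Q_w + Q_r) = Q_w·C_e + Q_r·C_b.
Rearranging, Q_w = Q_r·(C_std − C_b)/(C_e − C_std) = 1.9·(0.15 − 0.0176) / (3 − 0.15) = 0.08827 m³/s.
= 7.626 ML/d.

7.63 ML/d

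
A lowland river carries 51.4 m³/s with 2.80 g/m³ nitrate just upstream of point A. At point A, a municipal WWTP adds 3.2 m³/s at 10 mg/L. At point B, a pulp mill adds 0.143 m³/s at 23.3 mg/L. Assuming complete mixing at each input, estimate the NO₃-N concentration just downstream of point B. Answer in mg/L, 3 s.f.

3.27 mg/L

After input A: C = (51.4·2.8 + 3.2·10) / 54.6 = 3.222 mg/L.
After input B: C = (54.6·3.222 + 0.143·23.3) / 54.74 = 3.274 mg/L.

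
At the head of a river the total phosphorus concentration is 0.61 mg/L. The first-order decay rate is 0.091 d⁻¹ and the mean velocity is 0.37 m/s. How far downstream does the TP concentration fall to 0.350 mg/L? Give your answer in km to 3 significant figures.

From C = C₀·e^(−kt), t = ln(C₀/C)/k = ln(0.61/0.350)/0.091 = 0.5555/0.091 = 6.105 d.
Distance = v·t = 0.37 m/s × 5.274e+05 s = 1.952e+05 m = 195.2 km.

195 km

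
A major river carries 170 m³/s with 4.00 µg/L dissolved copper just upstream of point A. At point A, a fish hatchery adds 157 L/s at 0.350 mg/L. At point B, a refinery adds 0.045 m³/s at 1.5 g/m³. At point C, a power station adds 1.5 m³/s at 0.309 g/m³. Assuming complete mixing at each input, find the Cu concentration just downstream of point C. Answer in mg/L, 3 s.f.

4.00 µg/L = 0.004 mg/L.
157 L/s = 0.157 m³/s.
After input A: C = (170·0.004 + 0.157·0.35) / 170.2 = 0.004319 mg/L.
After input B: C = (170.2·0.004319 + 0.045·1.5) / 170.2 = 0.004715 mg/L.
After input C: C = (170.2·0.004715 + 1.5·0.309) / 171.7 = 0.007373 mg/L.

0.00737 mg/L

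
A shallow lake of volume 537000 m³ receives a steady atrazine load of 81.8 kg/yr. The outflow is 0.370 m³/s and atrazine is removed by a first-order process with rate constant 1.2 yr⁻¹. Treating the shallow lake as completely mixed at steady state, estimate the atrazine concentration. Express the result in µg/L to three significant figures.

Outflow Q = 0.370 m³/s × 3.156e+07 s/yr = 1.168e+07 m³/yr.
Steady-state CSTR mass balance: W = Q·C + k·V·C, so C = W/(Q + kV).
Q + kV = 1.168e+07 + 1.2·537000 = 1.232e+07 m³/yr.
C = 81.8/1.232e+07 = 6.639e-06 kg/m³ = 0.006639 mg/L = 6.639 µg/L.

6.64 µg/L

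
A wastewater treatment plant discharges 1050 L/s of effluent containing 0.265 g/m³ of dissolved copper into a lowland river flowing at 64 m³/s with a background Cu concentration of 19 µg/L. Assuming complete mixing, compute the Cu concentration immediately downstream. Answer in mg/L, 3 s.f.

1050 L/s = 1.05 m³/s.
19 µg/L = 0.019 mg/L.
By mass balance at complete mixing, C = (1.05·0.265 + 64·0.019) / (1.05 + 64) = 1.494/65.05 = 0.02297 mg/L.

0.0230 mg/L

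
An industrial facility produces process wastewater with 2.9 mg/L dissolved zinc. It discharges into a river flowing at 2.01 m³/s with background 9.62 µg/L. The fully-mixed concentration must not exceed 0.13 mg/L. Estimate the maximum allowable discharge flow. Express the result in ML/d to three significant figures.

9.62 µg/L = 0.00962 mg/L.
Mass balance at complete mixing: C_std·(Q_w + Q_r) = Q_w·C_e + Q_r·C_b.
Rearranging, Q_w = Q_r·(C_std − C_b)/(C_e − C_std) = 2.01·(0.13 − 0.00962) / (2.9 − 0.13) = 0.08735 m³/s.
= 7.547 ML/d.

7.55 ML/d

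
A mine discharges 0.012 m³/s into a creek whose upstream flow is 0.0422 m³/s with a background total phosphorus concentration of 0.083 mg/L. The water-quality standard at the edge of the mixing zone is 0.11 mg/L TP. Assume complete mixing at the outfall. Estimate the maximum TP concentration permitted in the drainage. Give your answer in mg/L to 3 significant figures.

Mass balance: 0.11·0.0542 = 0.012·Cₑ + 0.0422·0.083.
Cₑ = (0.005962 − 0.003503) / 0.012 = 0.2049 mg/L.

0.205 mg/L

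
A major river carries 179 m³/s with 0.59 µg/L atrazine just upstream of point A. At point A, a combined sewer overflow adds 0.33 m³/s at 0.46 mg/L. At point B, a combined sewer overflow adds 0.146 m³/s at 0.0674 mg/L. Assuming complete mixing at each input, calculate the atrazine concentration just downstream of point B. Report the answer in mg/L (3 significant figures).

0.59 µg/L = 0.00059 mg/L.
After input A: C = (179·0.00059 + 0.33·0.46) / 179.3 = 0.001435 mg/L.
After input B: C = (179.3·0.001435 + 0.146·0.0674) / 179.5 = 0.001489 mg/L.

0.00149 mg/L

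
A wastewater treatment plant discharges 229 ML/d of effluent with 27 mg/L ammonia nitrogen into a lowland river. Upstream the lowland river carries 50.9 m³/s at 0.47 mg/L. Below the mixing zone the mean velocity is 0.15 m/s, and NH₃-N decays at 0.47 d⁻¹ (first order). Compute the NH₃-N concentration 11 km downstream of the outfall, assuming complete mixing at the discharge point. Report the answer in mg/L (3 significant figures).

1.20 mg/L

229 ML/d = 2.65 m³/s.
After complete mixing, C₀ = (2.65·27 + 50.9·0.47) / 53.55 = 1.783 mg/L.
Travel time t = 1.1e+04 m / 0.15 m/s = 7.333e+04 s = 0.8488 d.
C = 1.783·exp(−0.47·0.8488) = 1.783·0.671 = 1.197 mg/L.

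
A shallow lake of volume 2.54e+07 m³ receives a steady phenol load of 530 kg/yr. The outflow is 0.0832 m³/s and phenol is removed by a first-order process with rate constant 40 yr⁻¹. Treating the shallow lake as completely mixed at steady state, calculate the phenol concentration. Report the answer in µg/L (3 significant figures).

0.520 µg/L

Outflow Q = 0.0832 m³/s × 3.156e+07 s/yr = 2.626e+06 m³/yr.
Steady-state CSTR mass balance: W = Q·C + k·V·C, so C = W/(Q + kV).
Q + kV = 2.626e+06 + 40·2.54e+07 = 1.019e+09 m³/yr.
C = 530/1.019e+09 = 5.203e-07 kg/m³ = 0.0005203 mg/L = 0.5203 µg/L.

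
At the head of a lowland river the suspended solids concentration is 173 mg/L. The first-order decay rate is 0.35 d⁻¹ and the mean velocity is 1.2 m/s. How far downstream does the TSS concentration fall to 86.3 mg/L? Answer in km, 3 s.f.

206 km

From C = C₀·e^(−kt), t = ln(C₀/C)/k = ln(173/86.3)/0.35 = 0.6955/0.35 = 1.987 d.
Distance = v·t = 1.2 m/s × 1.717e+05 s = 2.06e+05 m = 206 km.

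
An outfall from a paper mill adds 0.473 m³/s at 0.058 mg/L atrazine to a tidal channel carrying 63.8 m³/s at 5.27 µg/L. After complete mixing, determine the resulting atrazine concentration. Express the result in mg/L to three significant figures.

0.00566 mg/L

5.27 µg/L = 0.00527 mg/L.
By mass balance at complete mixing, C = (0.473·0.058 + 63.8·0.00527) / (0.473 + 63.8) = 0.3637/64.27 = 0.005658 mg/L.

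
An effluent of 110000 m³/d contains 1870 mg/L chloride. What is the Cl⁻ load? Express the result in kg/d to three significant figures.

110000 m³/d = 1.273 m³/s.
Mass flux = Q·C = 1.273 m³/s × 1870 g/m³ = 2381 g/s.
= 2381 g/s × 86.4 = 2.057e+05 kg/d.

206000 kg/d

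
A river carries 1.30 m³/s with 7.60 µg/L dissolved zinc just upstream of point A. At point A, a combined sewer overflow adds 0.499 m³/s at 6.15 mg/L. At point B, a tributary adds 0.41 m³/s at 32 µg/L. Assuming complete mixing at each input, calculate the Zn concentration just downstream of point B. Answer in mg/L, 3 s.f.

7.60 µg/L = 0.0076 mg/L.
After input A: C = (1.3·0.0076 + 0.499·6.15) / 1.799 = 1.711 mg/L.
32 µg/L = 0.032 mg/L.
After input B: C = (1.799·1.711 + 0.41·0.032) / 2.209 = 1.4 mg/L.

1.40 mg/L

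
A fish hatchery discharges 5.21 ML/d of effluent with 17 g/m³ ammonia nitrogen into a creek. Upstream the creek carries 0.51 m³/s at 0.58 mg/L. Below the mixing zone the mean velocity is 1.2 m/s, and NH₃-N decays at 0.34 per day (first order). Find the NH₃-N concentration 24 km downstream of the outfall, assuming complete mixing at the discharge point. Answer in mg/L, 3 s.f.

2.14 mg/L

5.21 ML/d = 0.0603 m³/s.
After complete mixing, C₀ = (0.0603·17 + 0.51·0.58) / 0.5703 = 2.316 mg/L.
Travel time t = 2.4e+04 m / 1.2 m/s = 2e+04 s = 0.2315 d.
C = 2.316·exp(−0.34·0.2315) = 2.316·0.9243 = 2.141 mg/L.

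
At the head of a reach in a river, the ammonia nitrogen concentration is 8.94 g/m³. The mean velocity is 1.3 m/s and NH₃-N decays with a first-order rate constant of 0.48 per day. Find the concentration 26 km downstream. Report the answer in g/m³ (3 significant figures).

Travel time t = 26 km / 1.3 m/s = 2.6e+04/1.3 = 2e+04 s = 0.2315 d.
First-order decay: C = 8.94·exp(−0.48·0.2315) = 8.94·0.8948 = 8 g/m³.

8.00 g/m³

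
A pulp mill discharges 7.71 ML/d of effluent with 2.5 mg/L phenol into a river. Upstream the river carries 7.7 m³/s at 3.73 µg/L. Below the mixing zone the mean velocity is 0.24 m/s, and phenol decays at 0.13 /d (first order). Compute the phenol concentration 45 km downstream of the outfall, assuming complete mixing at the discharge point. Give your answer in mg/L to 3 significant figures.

0.0244 mg/L

7.71 ML/d = 0.08924 m³/s.
3.73 µg/L = 0.00373 mg/L.
After complete mixing, C₀ = (0.08924·2.5 + 7.7·0.00373) / 7.789 = 0.03233 mg/L.
Travel time t = 4.5e+04 m / 0.24 m/s = 1.875e+05 s = 2.17 d.
C = 0.03233·exp(−0.13·2.17) = 0.03233·0.7542 = 0.02438 mg/L.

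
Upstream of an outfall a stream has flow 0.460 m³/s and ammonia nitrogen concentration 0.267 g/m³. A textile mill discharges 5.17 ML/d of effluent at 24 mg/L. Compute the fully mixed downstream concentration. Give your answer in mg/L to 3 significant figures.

3.00 mg/L

5.17 ML/d = 0.05984 m³/s.
Flow-weighted mixing gives C = (0.05984·24 + 0.46·0.267) / (0.05984 + 0.46) = 1.559/0.5198 = 2.999 mg/L.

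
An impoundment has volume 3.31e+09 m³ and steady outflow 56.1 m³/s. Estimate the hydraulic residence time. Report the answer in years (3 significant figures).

1.87 yr

Q = 56.1 m³/s × 3.156e+07 s/yr = 1.77e+09 m³/yr.
Hydraulic residence time τ = V/Q = 3.31e+09/1.77e+09 = 1.87 yr.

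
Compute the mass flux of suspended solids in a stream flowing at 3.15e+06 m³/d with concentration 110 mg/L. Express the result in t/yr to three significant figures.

3.15e+06 m³/d = 36.46 m³/s.
Mass flux = Q·C = 36.46 m³/s × 110 g/m³ = 4010 g/s.
= 4010 g/s × 31.56 = 1.266e+05 t/yr.

127000 t/yr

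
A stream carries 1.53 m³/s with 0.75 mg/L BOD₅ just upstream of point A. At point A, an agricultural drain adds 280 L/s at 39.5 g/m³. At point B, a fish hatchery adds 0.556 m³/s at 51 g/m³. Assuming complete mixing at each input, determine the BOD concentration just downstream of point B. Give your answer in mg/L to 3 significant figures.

17.1 mg/L

280 L/s = 0.28 m³/s.
After input A: C = (1.53·0.75 + 0.28·39.5) / 1.81 = 6.744 mg/L.
After input B: C = (1.81·6.744 + 0.556·51) / 2.366 = 17.14 mg/L.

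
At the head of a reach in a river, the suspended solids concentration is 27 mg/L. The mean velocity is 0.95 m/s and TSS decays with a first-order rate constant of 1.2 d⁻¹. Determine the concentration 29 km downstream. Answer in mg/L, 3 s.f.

17.7 mg/L

Travel time t = 29 km / 0.95 m/s = 2.9e+04/0.95 = 3.053e+04 s = 0.3533 d.
First-order decay: C = 27·exp(−1.2·0.3533) = 27·0.6544 = 17.67 mg/L.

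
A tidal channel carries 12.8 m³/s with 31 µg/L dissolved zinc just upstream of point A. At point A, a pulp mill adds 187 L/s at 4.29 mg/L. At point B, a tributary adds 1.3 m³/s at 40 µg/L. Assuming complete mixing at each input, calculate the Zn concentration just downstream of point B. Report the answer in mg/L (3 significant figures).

0.0876 mg/L

31 µg/L = 0.031 mg/L.
187 L/s = 0.187 m³/s.
After input A: C = (12.8·0.031 + 0.187·4.29) / 12.99 = 0.09233 mg/L.
40 µg/L = 0.04 mg/L.
After input B: C = (12.99·0.09233 + 1.3·0.04) / 14.29 = 0.08756 mg/L.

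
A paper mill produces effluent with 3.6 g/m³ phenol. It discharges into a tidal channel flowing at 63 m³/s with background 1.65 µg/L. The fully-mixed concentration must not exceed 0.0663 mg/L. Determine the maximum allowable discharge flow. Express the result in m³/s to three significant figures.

1.65 µg/L = 0.00165 mg/L.
Mass balance at complete mixing: C_std·(Q_w + Q_r) = Q_w·C_e + Q_r·C_b.
Rearranging, Q_w = Q_r·(C_std − C_b)/(C_e − C_std) = 63·(0.0663 − 0.00165) / (3.6 − 0.0663) = 1.153 m³/s.

1.15 m³/s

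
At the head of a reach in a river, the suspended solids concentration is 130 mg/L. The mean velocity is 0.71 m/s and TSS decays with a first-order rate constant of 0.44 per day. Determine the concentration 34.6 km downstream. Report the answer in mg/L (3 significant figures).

Travel time t = 34.6 km / 0.71 m/s = 3.46e+04/0.71 = 4.873e+04 s = 0.564 d.
First-order decay: C = 130·exp(−0.44·0.564) = 130·0.7802 = 101.4 mg/L.

101 mg/L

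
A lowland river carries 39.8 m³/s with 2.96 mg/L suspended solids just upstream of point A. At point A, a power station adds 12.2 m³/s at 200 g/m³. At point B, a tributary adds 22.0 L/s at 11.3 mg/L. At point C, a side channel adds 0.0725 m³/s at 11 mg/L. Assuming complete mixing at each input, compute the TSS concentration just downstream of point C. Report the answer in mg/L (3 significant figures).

After input A: C = (39.8·2.96 + 12.2·200) / 52 = 49.19 mg/L.
22.0 L/s = 0.022 m³/s.
After input B: C = (52·49.19 + 0.022·11.3) / 52.02 = 49.17 mg/L.
After input C: C = (52.02·49.17 + 0.0725·11) / 52.09 = 49.12 mg/L.

49.1 mg/L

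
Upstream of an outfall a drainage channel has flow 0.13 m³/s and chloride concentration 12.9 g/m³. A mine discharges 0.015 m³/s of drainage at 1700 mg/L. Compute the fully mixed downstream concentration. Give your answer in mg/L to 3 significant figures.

Conservation of mass across the mixing zone: C = (0.015·1700 + 0.13·12.9) / (0.015 + 0.13) = 27.18/0.145 = 187.4 mg/L.

187 mg/L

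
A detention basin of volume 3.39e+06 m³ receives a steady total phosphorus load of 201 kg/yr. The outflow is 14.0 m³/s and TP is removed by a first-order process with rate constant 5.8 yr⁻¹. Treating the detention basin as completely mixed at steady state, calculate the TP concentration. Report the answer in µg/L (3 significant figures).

0.436 µg/L

Outflow Q = 14.0 m³/s × 3.156e+07 s/yr = 4.418e+08 m³/yr.
Steady-state CSTR mass balance: W = Q·C + k·V·C, so C = W/(Q + kV).
Q + kV = 4.418e+08 + 5.8·3.39e+06 = 4.615e+08 m³/yr.
C = 201/4.615e+08 = 4.356e-07 kg/m³ = 0.0004356 mg/L = 0.4356 µg/L.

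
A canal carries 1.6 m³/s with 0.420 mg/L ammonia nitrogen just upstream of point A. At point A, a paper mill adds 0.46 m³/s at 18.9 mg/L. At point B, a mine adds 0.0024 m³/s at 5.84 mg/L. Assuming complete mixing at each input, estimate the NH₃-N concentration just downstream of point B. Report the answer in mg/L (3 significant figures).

4.55 mg/L

After input A: C = (1.6·0.42 + 0.46·18.9) / 2.06 = 4.547 mg/L.
After input B: C = (2.06·4.547 + 0.0024·5.84) / 2.062 = 4.548 mg/L.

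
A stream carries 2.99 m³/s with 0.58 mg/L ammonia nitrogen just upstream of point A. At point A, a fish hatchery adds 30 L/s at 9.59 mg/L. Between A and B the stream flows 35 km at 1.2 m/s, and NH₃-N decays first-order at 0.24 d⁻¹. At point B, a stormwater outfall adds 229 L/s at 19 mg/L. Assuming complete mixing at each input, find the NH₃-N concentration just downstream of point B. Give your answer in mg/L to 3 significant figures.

30 L/s = 0.03 m³/s.
After input A: C = (2.99·0.58 + 0.03·9.59) / 3.02 = 0.6695 mg/L.
Over the 35 km reach to input B (t = 2.917e+04 s = 0.3376 d), decay gives C = 0.6695·exp(−0.24·0.3376) = 0.6174 mg/L.
229 L/s = 0.229 m³/s.
After input B: C = (3.02·0.6174 + 0.229·19) / 3.249 = 1.913 mg/L.

1.91 mg/L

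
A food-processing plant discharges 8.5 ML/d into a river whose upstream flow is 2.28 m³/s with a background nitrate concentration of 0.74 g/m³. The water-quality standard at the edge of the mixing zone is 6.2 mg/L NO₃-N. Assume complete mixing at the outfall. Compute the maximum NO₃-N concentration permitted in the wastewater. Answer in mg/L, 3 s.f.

8.5 ML/d = 0.09838 m³/s.
Mass balance: 6.2·2.378 = 0.09838·Cₑ + 2.28·0.74.
Cₑ = (14.75 − 1.687) / 0.09838 = 132.7 mg/L.

133 mg/L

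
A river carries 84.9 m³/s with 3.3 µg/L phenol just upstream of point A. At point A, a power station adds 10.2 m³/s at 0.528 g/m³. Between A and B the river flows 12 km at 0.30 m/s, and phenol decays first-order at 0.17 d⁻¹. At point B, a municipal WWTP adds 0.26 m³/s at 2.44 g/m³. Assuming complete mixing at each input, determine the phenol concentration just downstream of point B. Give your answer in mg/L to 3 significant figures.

3.3 µg/L = 0.0033 mg/L.
After input A: C = (84.9·0.0033 + 10.2·0.528) / 95.1 = 0.05958 mg/L.
Over the 12 km reach to input B (t = 4e+04 s = 0.463 d), decay gives C = 0.05958·exp(−0.17·0.463) = 0.05507 mg/L.
After input B: C = (95.1·0.05507 + 0.26·2.44) / 95.36 = 0.06157 mg/L.

0.0616 mg/L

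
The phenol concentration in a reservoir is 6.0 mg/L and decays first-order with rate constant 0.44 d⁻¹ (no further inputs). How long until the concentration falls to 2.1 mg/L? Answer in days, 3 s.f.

t = ln(C₀/C)/k = ln(6.0/2.1)/0.44 = 1.05/0.44 = 2.386 d.

2.39 d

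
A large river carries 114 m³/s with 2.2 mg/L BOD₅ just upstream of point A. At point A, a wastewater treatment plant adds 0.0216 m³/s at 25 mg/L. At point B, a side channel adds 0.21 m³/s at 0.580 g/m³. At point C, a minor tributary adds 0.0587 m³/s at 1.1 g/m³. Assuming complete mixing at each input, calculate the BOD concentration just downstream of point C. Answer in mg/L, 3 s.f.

2.20 mg/L

After input A: C = (114·2.2 + 0.0216·25) / 114 = 2.204 mg/L.
After input B: C = (114·2.204 + 0.21·0.58) / 114.2 = 2.201 mg/L.
After input C: C = (114.2·2.201 + 0.0587·1.1) / 114.3 = 2.201 mg/L.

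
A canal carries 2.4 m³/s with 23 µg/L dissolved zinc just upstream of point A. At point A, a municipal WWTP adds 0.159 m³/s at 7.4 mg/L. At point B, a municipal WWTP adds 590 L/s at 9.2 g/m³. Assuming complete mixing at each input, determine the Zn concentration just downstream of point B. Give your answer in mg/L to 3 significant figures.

2.11 mg/L

23 µg/L = 0.023 mg/L.
After input A: C = (2.4·0.023 + 0.159·7.4) / 2.559 = 0.4814 mg/L.
590 L/s = 0.59 m³/s.
After input B: C = (2.559·0.4814 + 0.59·9.2) / 3.149 = 2.115 mg/L.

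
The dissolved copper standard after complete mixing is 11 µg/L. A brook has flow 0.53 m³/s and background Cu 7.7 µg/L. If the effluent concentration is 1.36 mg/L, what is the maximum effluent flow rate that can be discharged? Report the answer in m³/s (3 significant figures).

0.00130 m³/s

7.7 µg/L = 0.0077 mg/L.
11 µg/L = 0.011 mg/L.
Mass balance at complete mixing: C_std·(Q_w + Q_r) = Q_w·C_e + Q_r·C_b.
Rearranging, Q_w = Q_r·(C_std − C_b)/(C_e − C_std) = 0.53·(0.011 − 0.0077) / (1.36 − 0.011) = 0.001297 m³/s.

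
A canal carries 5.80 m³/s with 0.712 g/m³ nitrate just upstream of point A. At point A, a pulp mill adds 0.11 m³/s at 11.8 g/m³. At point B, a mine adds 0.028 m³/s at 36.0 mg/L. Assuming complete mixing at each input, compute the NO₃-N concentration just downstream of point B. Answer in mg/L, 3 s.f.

1.08 mg/L

After input A: C = (5.8·0.712 + 0.11·11.8) / 5.91 = 0.9184 mg/L.
After input B: C = (5.91·0.9184 + 0.028·36) / 5.938 = 1.084 mg/L.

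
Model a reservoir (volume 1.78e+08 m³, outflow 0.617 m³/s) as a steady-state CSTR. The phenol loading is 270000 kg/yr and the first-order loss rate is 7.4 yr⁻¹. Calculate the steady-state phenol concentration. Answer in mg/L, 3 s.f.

0.202 mg/L

Outflow Q = 0.617 m³/s × 3.156e+07 s/yr = 1.947e+07 m³/yr.
Steady-state CSTR mass balance: W = Q·C + k·V·C, so C = W/(Q + kV).
Q + kV = 1.947e+07 + 7.4·1.78e+08 = 1.337e+09 m³/yr.
C = 270000/1.337e+09 = 0.000202 kg/m³ = 0.202 mg/L.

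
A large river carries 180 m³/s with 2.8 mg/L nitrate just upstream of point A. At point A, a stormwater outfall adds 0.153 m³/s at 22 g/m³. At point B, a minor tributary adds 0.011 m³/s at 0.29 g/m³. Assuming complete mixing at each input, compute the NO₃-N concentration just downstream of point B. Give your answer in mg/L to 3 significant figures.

2.82 mg/L

After input A: C = (180·2.8 + 0.153·22) / 180.2 = 2.816 mg/L.
After input B: C = (180.2·2.816 + 0.011·0.29) / 180.2 = 2.816 mg/L.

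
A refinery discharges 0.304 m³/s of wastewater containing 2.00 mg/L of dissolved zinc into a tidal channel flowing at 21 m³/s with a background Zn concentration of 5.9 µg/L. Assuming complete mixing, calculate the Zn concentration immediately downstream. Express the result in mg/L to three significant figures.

0.0344 mg/L

5.9 µg/L = 0.0059 mg/L.
Flow-weighted mixing gives C = (0.304·2 + 21·0.0059) / (0.304 + 21) = 0.7319/21.3 = 0.03436 mg/L.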